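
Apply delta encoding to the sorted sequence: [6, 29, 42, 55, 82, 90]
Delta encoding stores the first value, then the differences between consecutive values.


First value: 6
Deltas:
  29 - 6 = 23
  42 - 29 = 13
  55 - 42 = 13
  82 - 55 = 27
  90 - 82 = 8


Delta encoded: [6, 23, 13, 13, 27, 8]


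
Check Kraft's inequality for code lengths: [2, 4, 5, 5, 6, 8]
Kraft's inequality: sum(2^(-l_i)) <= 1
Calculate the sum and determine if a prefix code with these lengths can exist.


Sum = 2^(-2) + 2^(-4) + 2^(-5) + 2^(-5) + 2^(-6) + 2^(-8)
    = 0.25 + 0.0625 + 0.03125 + 0.03125 + 0.015625 + 0.00390625
    = 101/256 = 0.39453125
Since 0.39453125 <= 1, Kraft's inequality IS satisfied.
A prefix code with these lengths CAN exist.

Kraft sum = 0.39453125. Satisfied.


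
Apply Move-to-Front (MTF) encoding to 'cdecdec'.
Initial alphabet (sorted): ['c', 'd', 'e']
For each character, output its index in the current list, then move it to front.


MTF encoding:
'c': index 0 in ['c', 'd', 'e'] -> ['c', 'd', 'e']
'd': index 1 in ['c', 'd', 'e'] -> ['d', 'c', 'e']
'e': index 2 in ['d', 'c', 'e'] -> ['e', 'd', 'c']
'c': index 2 in ['e', 'd', 'c'] -> ['c', 'e', 'd']
'd': index 2 in ['c', 'e', 'd'] -> ['d', 'c', 'e']
'e': index 2 in ['d', 'c', 'e'] -> ['e', 'd', 'c']
'c': index 2 in ['e', 'd', 'c'] -> ['c', 'e', 'd']


Output: [0, 1, 2, 2, 2, 2, 2]


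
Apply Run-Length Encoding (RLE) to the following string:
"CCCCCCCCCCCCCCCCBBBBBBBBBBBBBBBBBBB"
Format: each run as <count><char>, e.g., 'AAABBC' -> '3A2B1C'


Scanning runs left to right:
  i=0: run of 'C' x 16 -> '16C'
  i=16: run of 'B' x 19 -> '19B'

RLE = 16C19B


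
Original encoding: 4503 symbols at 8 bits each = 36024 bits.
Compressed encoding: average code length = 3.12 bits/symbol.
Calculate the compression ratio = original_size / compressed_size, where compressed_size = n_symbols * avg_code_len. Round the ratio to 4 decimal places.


original_size = n_symbols * orig_bits = 4503 * 8 = 36024 bits
compressed_size = n_symbols * avg_code_len = 4503 * 3.12 = 14049.36 bits
ratio = original_size / compressed_size = 36024 / 14049.36 = 2.5641

Compression ratio = 2.5641


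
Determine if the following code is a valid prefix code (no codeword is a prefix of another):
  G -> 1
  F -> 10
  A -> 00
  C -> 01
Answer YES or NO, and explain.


Checking each pair (does one codeword prefix another?):
  G='1' vs F='10': prefix -- VIOLATION

NO -- this is NOT a valid prefix code. G (1) is a prefix of F (10).


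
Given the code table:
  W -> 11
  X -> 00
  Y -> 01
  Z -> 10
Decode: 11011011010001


Decoding:
11 -> W
01 -> Y
10 -> Z
11 -> W
01 -> Y
00 -> X
01 -> Y


Result: WYZWYXY


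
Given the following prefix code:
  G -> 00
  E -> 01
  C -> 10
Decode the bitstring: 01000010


Decoding step by step:
Bits 01 -> E
Bits 00 -> G
Bits 00 -> G
Bits 10 -> C


Decoded message: EGGC


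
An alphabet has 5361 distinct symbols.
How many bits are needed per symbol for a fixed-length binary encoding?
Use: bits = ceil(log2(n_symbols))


log2(5361) = 12.3883
Bracket: 2^12 = 4096 < 5361 <= 2^13 = 8192
So ceil(log2(5361)) = 13

bits = ceil(log2(5361)) = ceil(12.3883) = 13 bits


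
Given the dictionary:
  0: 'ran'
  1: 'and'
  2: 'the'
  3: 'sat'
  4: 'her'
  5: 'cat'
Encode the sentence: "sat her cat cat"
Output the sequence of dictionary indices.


Look up each word in the dictionary:
  'sat' -> 3
  'her' -> 4
  'cat' -> 5
  'cat' -> 5

Encoded: [3, 4, 5, 5]


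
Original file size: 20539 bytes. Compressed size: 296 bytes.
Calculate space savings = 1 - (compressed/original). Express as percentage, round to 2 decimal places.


ratio = compressed/original = 296/20539 = 0.014412
savings = 1 - ratio = 1 - 0.014412 = 0.985588
as a percentage: 0.985588 * 100 = 98.56%

Space savings = 1 - 296/20539 = 98.56%


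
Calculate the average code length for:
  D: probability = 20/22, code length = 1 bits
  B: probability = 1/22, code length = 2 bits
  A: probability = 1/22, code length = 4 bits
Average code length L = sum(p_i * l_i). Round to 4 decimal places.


Weighted contributions p_i * l_i:
  D: (20/22) * 1 = 20/22
  B: (1/22) * 2 = 2/22
  A: (1/22) * 4 = 4/22
Sum = (20 + 2 + 4)/22 = 26/22

L = 26/22 = 1.1818 bits/symbol


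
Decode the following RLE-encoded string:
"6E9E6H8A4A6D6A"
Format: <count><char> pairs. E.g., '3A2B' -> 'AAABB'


Expanding each <count><char> pair:
  6E -> 'EEEEEE'
  9E -> 'EEEEEEEEE'
  6H -> 'HHHHHH'
  8A -> 'AAAAAAAA'
  4A -> 'AAAA'
  6D -> 'DDDDDD'
  6A -> 'AAAAAA'

Decoded = EEEEEEEEEEEEEEEHHHHHHAAAAAAAAAAAADDDDDDAAAAAA


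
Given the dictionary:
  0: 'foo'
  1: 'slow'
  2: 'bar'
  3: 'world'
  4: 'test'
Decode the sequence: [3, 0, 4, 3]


Look up each index in the dictionary:
  3 -> 'world'
  0 -> 'foo'
  4 -> 'test'
  3 -> 'world'

Decoded: "world foo test world"


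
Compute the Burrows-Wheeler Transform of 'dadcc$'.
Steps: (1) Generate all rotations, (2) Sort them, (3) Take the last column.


Rotations (sorted):
  0: $dadcc -> last char: c
  1: adcc$d -> last char: d
  2: c$dadc -> last char: c
  3: cc$dad -> last char: d
  4: dadcc$ -> last char: $
  5: dcc$da -> last char: a


BWT = cdcd$a


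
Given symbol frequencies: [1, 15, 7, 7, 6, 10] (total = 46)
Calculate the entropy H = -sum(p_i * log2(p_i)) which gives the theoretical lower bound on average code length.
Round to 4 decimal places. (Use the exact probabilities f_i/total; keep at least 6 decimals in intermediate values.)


Per-symbol terms -p_i * log2(p_i) with p_i = f_i/46:
  p = 1/46 = 0.021739: log2(p) = -5.523562, -p*log2(p) = 0.120077
  p = 15/46 = 0.326087: log2(p) = -1.616671, -p*log2(p) = 0.527175
  p = 7/46 = 0.152174: log2(p) = -2.716207, -p*log2(p) = 0.413336
  p = 7/46 = 0.152174: log2(p) = -2.716207, -p*log2(p) = 0.413336
  p = 6/46 = 0.130435: log2(p) = -2.938599, -p*log2(p) = 0.383296
  p = 10/46 = 0.217391: log2(p) = -2.201634, -p*log2(p) = 0.478616
H = 0.120077 + 0.527175 + 0.413336 + 0.413336 + 0.383296 + 0.478616 = 2.335836

H = 2.3358 bits/symbol


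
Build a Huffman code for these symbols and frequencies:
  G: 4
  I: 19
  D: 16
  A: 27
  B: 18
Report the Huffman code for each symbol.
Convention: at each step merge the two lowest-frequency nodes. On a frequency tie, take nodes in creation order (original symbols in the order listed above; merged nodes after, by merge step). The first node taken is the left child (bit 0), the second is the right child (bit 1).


Huffman tree construction:
Step 1: Merge G(4) + D(16) = 20
Step 2: Merge B(18) + I(19) = 37
Step 3: Merge (G+D)(20) + A(27) = 47
Step 4: Merge (B+I)(37) + ((G+D)+A)(47) = 84
Read each symbol's code off the tree from the root (left child = 0, right child = 1).

Codes:
  G: 100 (length 3)
  I: 01 (length 2)
  D: 101 (length 3)
  A: 11 (length 2)
  B: 00 (length 2)
Average code length: 188/84 = 2.2381 bits/symbol


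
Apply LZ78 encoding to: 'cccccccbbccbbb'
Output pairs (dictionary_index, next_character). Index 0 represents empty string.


LZ78 encoding steps:
Dictionary: {0: ''}
Step 1: w='' (idx 0), next='c' -> output (0, 'c'), add 'c' as idx 1
Step 2: w='c' (idx 1), next='c' -> output (1, 'c'), add 'cc' as idx 2
Step 3: w='cc' (idx 2), next='c' -> output (2, 'c'), add 'ccc' as idx 3
Step 4: w='c' (idx 1), next='b' -> output (1, 'b'), add 'cb' as idx 4
Step 5: w='' (idx 0), next='b' -> output (0, 'b'), add 'b' as idx 5
Step 6: w='cc' (idx 2), next='b' -> output (2, 'b'), add 'ccb' as idx 6
Step 7: w='b' (idx 5), next='b' -> output (5, 'b'), add 'bb' as idx 7


Encoded: [(0, 'c'), (1, 'c'), (2, 'c'), (1, 'b'), (0, 'b'), (2, 'b'), (5, 'b')]


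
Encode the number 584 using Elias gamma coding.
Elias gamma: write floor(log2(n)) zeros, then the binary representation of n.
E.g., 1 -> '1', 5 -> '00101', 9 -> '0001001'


num_bits = floor(log2(584)) + 1 = 10
leading_zeros = num_bits - 1 = 9
binary(584) = 1001001000

Elias gamma(584) = '000000000' + '1001001000' = 0000000001001001000 (19 bits)


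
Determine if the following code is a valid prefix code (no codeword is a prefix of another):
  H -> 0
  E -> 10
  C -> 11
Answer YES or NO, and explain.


Checking each pair (does one codeword prefix another?):
  H='0' vs E='10': no prefix
  H='0' vs C='11': no prefix
  E='10' vs H='0': no prefix
  E='10' vs C='11': no prefix
  C='11' vs H='0': no prefix
  C='11' vs E='10': no prefix
No violation found over all pairs.

YES -- this is a valid prefix code. No codeword is a prefix of any other codeword.


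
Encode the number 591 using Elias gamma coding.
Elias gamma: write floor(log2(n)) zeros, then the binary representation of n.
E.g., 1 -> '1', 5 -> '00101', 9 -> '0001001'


num_bits = floor(log2(591)) + 1 = 10
leading_zeros = num_bits - 1 = 9
binary(591) = 1001001111

Elias gamma(591) = '000000000' + '1001001111' = 0000000001001001111 (19 bits)


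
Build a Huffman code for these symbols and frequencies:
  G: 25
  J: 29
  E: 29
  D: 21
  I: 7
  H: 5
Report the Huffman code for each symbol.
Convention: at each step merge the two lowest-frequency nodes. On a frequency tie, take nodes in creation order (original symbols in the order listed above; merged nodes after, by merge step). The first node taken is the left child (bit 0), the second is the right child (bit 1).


Huffman tree construction:
Step 1: Merge H(5) + I(7) = 12
Step 2: Merge (H+I)(12) + D(21) = 33
Step 3: Merge G(25) + J(29) = 54
Step 4: Merge E(29) + ((H+I)+D)(33) = 62
Step 5: Merge (G+J)(54) + (E+((H+I)+D))(62) = 116
Read each symbol's code off the tree from the root (left child = 0, right child = 1).

Codes:
  G: 00 (length 2)
  J: 01 (length 2)
  E: 10 (length 2)
  D: 111 (length 3)
  I: 1101 (length 4)
  H: 1100 (length 4)
Average code length: 277/116 = 2.3879 bits/symbol


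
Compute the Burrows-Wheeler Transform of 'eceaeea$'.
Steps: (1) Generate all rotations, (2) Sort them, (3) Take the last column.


Rotations (sorted):
  0: $eceaeea -> last char: a
  1: a$eceaee -> last char: e
  2: aeea$ece -> last char: e
  3: ceaeea$e -> last char: e
  4: ea$eceae -> last char: e
  5: eaeea$ec -> last char: c
  6: eceaeea$ -> last char: $
  7: eea$ecea -> last char: a


BWT = aeeeec$a


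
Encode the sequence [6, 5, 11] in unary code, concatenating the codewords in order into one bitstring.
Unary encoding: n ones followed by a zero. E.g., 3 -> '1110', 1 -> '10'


Encode each number as n ones followed by a terminating 0:
  6 -> 1111110 (7 bits)
  5 -> 111110 (6 bits)
  11 -> 111111111110 (12 bits)
Total length = 7 + 6 + 12 = 25 bits.

Unary([6, 5, 11]) = 1111110111110111111111110 (25 bits)


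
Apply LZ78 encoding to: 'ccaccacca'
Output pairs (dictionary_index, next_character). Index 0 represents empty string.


LZ78 encoding steps:
Dictionary: {0: ''}
Step 1: w='' (idx 0), next='c' -> output (0, 'c'), add 'c' as idx 1
Step 2: w='c' (idx 1), next='a' -> output (1, 'a'), add 'ca' as idx 2
Step 3: w='c' (idx 1), next='c' -> output (1, 'c'), add 'cc' as idx 3
Step 4: w='' (idx 0), next='a' -> output (0, 'a'), add 'a' as idx 4
Step 5: w='cc' (idx 3), next='a' -> output (3, 'a'), add 'cca' as idx 5


Encoded: [(0, 'c'), (1, 'a'), (1, 'c'), (0, 'a'), (3, 'a')]


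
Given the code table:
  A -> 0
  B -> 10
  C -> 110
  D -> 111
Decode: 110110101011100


Decoding:
110 -> C
110 -> C
10 -> B
10 -> B
111 -> D
0 -> A
0 -> A


Result: CCBBDAA


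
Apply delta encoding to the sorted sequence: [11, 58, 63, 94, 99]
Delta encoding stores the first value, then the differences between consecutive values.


First value: 11
Deltas:
  58 - 11 = 47
  63 - 58 = 5
  94 - 63 = 31
  99 - 94 = 5


Delta encoded: [11, 47, 5, 31, 5]


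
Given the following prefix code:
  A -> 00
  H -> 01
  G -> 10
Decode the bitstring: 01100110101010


Decoding step by step:
Bits 01 -> H
Bits 10 -> G
Bits 01 -> H
Bits 10 -> G
Bits 10 -> G
Bits 10 -> G
Bits 10 -> G


Decoded message: HGHGGGG


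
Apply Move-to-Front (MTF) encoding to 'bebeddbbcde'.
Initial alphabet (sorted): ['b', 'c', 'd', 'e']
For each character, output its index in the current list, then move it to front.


MTF encoding:
'b': index 0 in ['b', 'c', 'd', 'e'] -> ['b', 'c', 'd', 'e']
'e': index 3 in ['b', 'c', 'd', 'e'] -> ['e', 'b', 'c', 'd']
'b': index 1 in ['e', 'b', 'c', 'd'] -> ['b', 'e', 'c', 'd']
'e': index 1 in ['b', 'e', 'c', 'd'] -> ['e', 'b', 'c', 'd']
'd': index 3 in ['e', 'b', 'c', 'd'] -> ['d', 'e', 'b', 'c']
'd': index 0 in ['d', 'e', 'b', 'c'] -> ['d', 'e', 'b', 'c']
'b': index 2 in ['d', 'e', 'b', 'c'] -> ['b', 'd', 'e', 'c']
'b': index 0 in ['b', 'd', 'e', 'c'] -> ['b', 'd', 'e', 'c']
'c': index 3 in ['b', 'd', 'e', 'c'] -> ['c', 'b', 'd', 'e']
'd': index 2 in ['c', 'b', 'd', 'e'] -> ['d', 'c', 'b', 'e']
'e': index 3 in ['d', 'c', 'b', 'e'] -> ['e', 'd', 'c', 'b']


Output: [0, 3, 1, 1, 3, 0, 2, 0, 3, 2, 3]


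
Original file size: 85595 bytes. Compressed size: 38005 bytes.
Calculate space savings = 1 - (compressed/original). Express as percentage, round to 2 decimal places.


ratio = compressed/original = 38005/85595 = 0.44401
savings = 1 - ratio = 1 - 0.44401 = 0.55599
as a percentage: 0.55599 * 100 = 55.6%

Space savings = 1 - 38005/85595 = 55.6%


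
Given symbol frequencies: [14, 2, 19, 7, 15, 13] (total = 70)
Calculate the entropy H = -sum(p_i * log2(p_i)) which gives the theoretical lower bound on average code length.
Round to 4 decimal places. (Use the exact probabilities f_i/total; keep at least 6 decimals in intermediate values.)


Per-symbol terms -p_i * log2(p_i) with p_i = f_i/70:
  p = 14/70 = 0.200000: log2(p) = -2.321928, -p*log2(p) = 0.464386
  p = 2/70 = 0.028571: log2(p) = -5.129283, -p*log2(p) = 0.146551
  p = 19/70 = 0.271429: log2(p) = -1.881356, -p*log2(p) = 0.510654
  p = 7/70 = 0.100000: log2(p) = -3.321928, -p*log2(p) = 0.332193
  p = 15/70 = 0.214286: log2(p) = -2.222392, -p*log2(p) = 0.476227
  p = 13/70 = 0.185714: log2(p) = -2.428843, -p*log2(p) = 0.451071
H = 0.464386 + 0.146551 + 0.510654 + 0.332193 + 0.476227 + 0.451071 = 2.381082

H = 2.3811 bits/symbol


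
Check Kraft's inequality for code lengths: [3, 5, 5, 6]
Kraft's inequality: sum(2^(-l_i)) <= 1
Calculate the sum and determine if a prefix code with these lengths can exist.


Sum = 2^(-3) + 2^(-5) + 2^(-5) + 2^(-6)
    = 0.125 + 0.03125 + 0.03125 + 0.015625
    = 13/64 = 0.203125
Since 0.203125 <= 1, Kraft's inequality IS satisfied.
A prefix code with these lengths CAN exist.

Kraft sum = 0.203125. Satisfied.


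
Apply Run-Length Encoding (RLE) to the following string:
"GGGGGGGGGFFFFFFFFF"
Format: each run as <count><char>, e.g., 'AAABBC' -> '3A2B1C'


Scanning runs left to right:
  i=0: run of 'G' x 9 -> '9G'
  i=9: run of 'F' x 9 -> '9F'

RLE = 9G9F


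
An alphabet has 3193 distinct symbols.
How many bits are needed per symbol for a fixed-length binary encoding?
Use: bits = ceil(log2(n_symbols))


log2(3193) = 11.6407
Bracket: 2^11 = 2048 < 3193 <= 2^12 = 4096
So ceil(log2(3193)) = 12

bits = ceil(log2(3193)) = ceil(11.6407) = 12 bits


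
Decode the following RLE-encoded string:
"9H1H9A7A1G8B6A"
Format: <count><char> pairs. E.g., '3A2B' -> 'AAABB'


Expanding each <count><char> pair:
  9H -> 'HHHHHHHHH'
  1H -> 'H'
  9A -> 'AAAAAAAAA'
  7A -> 'AAAAAAA'
  1G -> 'G'
  8B -> 'BBBBBBBB'
  6A -> 'AAAAAA'

Decoded = HHHHHHHHHHAAAAAAAAAAAAAAAAGBBBBBBBBAAAAAA


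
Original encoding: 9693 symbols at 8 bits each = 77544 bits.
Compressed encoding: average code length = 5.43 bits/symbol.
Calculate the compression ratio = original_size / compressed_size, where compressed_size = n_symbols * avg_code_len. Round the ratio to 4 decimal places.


original_size = n_symbols * orig_bits = 9693 * 8 = 77544 bits
compressed_size = n_symbols * avg_code_len = 9693 * 5.43 = 52632.99 bits
ratio = original_size / compressed_size = 77544 / 52632.99 = 1.4733

Compression ratio = 1.4733


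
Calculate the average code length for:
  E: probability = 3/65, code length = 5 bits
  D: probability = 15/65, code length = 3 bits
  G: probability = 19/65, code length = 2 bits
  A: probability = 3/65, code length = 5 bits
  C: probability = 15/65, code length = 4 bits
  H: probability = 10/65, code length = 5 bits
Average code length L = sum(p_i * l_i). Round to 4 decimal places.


Weighted contributions p_i * l_i:
  E: (3/65) * 5 = 15/65
  D: (15/65) * 3 = 45/65
  G: (19/65) * 2 = 38/65
  A: (3/65) * 5 = 15/65
  C: (15/65) * 4 = 60/65
  H: (10/65) * 5 = 50/65
Sum = (15 + 45 + 38 + 15 + 60 + 50)/65 = 223/65

L = 223/65 = 3.4308 bits/symbol


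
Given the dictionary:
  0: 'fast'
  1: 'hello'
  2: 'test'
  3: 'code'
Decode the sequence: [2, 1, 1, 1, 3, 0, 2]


Look up each index in the dictionary:
  2 -> 'test'
  1 -> 'hello'
  1 -> 'hello'
  1 -> 'hello'
  3 -> 'code'
  0 -> 'fast'
  2 -> 'test'

Decoded: "test hello hello hello code fast test"


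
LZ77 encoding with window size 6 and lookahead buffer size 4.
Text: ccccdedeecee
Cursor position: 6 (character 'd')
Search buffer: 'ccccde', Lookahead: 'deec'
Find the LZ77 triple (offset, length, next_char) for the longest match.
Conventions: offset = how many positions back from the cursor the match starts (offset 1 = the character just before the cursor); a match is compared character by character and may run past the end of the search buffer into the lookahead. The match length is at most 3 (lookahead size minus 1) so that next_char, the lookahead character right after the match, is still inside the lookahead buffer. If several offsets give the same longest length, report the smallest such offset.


Try each offset into the search buffer:
  offset=1 (pos 5, char 'e'): match length 0
  offset=2 (pos 4, char 'd'): match length 2
  offset=3 (pos 3, char 'c'): match length 0
  offset=4 (pos 2, char 'c'): match length 0
  offset=5 (pos 1, char 'c'): match length 0
  offset=6 (pos 0, char 'c'): match length 0
Longest match has length 2 at offset 2.
next_char = character at position 6 + 2 = 8 -> 'e'

Best match: offset=2, length=2 (matching 'de' starting at position 4)
LZ77 triple: (2, 2, 'e')


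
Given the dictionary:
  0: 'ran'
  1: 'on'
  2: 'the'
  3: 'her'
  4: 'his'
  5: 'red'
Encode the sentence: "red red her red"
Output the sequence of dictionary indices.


Look up each word in the dictionary:
  'red' -> 5
  'red' -> 5
  'her' -> 3
  'red' -> 5

Encoded: [5, 5, 3, 5]


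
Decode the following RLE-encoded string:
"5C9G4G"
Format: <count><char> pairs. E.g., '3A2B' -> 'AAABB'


Expanding each <count><char> pair:
  5C -> 'CCCCC'
  9G -> 'GGGGGGGGG'
  4G -> 'GGGG'

Decoded = CCCCCGGGGGGGGGGGGG


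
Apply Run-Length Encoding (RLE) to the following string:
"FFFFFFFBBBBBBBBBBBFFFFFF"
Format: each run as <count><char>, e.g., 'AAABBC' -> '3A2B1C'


Scanning runs left to right:
  i=0: run of 'F' x 7 -> '7F'
  i=7: run of 'B' x 11 -> '11B'
  i=18: run of 'F' x 6 -> '6F'

RLE = 7F11B6F


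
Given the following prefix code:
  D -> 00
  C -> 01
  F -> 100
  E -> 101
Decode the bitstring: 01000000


Decoding step by step:
Bits 01 -> C
Bits 00 -> D
Bits 00 -> D
Bits 00 -> D


Decoded message: CDDD


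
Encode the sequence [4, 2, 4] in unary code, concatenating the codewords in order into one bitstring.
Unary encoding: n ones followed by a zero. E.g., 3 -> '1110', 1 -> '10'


Encode each number as n ones followed by a terminating 0:
  4 -> 11110 (5 bits)
  2 -> 110 (3 bits)
  4 -> 11110 (5 bits)
Total length = 5 + 3 + 5 = 13 bits.

Unary([4, 2, 4]) = 1111011011110 (13 bits)


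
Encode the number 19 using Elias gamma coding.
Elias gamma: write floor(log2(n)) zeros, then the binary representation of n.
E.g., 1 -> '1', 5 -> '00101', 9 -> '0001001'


num_bits = floor(log2(19)) + 1 = 5
leading_zeros = num_bits - 1 = 4
binary(19) = 10011

Elias gamma(19) = '0000' + '10011' = 000010011 (9 bits)


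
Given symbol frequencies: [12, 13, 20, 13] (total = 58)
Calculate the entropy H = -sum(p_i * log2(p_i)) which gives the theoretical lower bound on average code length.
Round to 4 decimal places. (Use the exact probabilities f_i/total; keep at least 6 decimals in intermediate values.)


Per-symbol terms -p_i * log2(p_i) with p_i = f_i/58:
  p = 12/58 = 0.206897: log2(p) = -2.273018, -p*log2(p) = 0.470280
  p = 13/58 = 0.224138: log2(p) = -2.157541, -p*log2(p) = 0.483587
  p = 20/58 = 0.344828: log2(p) = -1.536053, -p*log2(p) = 0.529673
  p = 13/58 = 0.224138: log2(p) = -2.157541, -p*log2(p) = 0.483587
H = 0.470280 + 0.483587 + 0.529673 + 0.483587 = 1.967127

H = 1.9671 bits/symbol


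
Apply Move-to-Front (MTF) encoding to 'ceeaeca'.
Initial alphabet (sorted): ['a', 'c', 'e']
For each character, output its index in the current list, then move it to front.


MTF encoding:
'c': index 1 in ['a', 'c', 'e'] -> ['c', 'a', 'e']
'e': index 2 in ['c', 'a', 'e'] -> ['e', 'c', 'a']
'e': index 0 in ['e', 'c', 'a'] -> ['e', 'c', 'a']
'a': index 2 in ['e', 'c', 'a'] -> ['a', 'e', 'c']
'e': index 1 in ['a', 'e', 'c'] -> ['e', 'a', 'c']
'c': index 2 in ['e', 'a', 'c'] -> ['c', 'e', 'a']
'a': index 2 in ['c', 'e', 'a'] -> ['a', 'c', 'e']


Output: [1, 2, 0, 2, 1, 2, 2]


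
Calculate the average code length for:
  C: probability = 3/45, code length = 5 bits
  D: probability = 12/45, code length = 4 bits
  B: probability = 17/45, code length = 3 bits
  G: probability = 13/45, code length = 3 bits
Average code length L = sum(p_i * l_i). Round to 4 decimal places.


Weighted contributions p_i * l_i:
  C: (3/45) * 5 = 15/45
  D: (12/45) * 4 = 48/45
  B: (17/45) * 3 = 51/45
  G: (13/45) * 3 = 39/45
Sum = (15 + 48 + 51 + 39)/45 = 153/45

L = 153/45 = 3.4000 bits/symbol


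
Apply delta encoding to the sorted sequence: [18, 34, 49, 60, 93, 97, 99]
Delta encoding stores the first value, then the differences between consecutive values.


First value: 18
Deltas:
  34 - 18 = 16
  49 - 34 = 15
  60 - 49 = 11
  93 - 60 = 33
  97 - 93 = 4
  99 - 97 = 2


Delta encoded: [18, 16, 15, 11, 33, 4, 2]


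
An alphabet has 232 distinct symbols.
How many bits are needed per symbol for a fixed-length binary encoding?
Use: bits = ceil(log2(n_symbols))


log2(232) = 7.858
Bracket: 2^7 = 128 < 232 <= 2^8 = 256
So ceil(log2(232)) = 8

bits = ceil(log2(232)) = ceil(7.858) = 8 bits


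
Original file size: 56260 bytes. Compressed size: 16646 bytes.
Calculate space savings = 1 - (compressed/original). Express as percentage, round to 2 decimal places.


ratio = compressed/original = 16646/56260 = 0.295876
savings = 1 - ratio = 1 - 0.295876 = 0.704124
as a percentage: 0.704124 * 100 = 70.41%

Space savings = 1 - 16646/56260 = 70.41%


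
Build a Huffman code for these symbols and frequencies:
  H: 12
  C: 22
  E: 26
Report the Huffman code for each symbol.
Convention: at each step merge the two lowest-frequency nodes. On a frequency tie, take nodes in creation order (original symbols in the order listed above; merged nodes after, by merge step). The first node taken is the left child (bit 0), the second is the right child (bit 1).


Huffman tree construction:
Step 1: Merge H(12) + C(22) = 34
Step 2: Merge E(26) + (H+C)(34) = 60
Read each symbol's code off the tree from the root (left child = 0, right child = 1).

Codes:
  H: 10 (length 2)
  C: 11 (length 2)
  E: 0 (length 1)
Average code length: 94/60 = 1.5667 bits/symbol


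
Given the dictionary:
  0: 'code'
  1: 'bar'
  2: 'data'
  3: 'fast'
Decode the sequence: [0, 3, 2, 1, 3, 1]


Look up each index in the dictionary:
  0 -> 'code'
  3 -> 'fast'
  2 -> 'data'
  1 -> 'bar'
  3 -> 'fast'
  1 -> 'bar'

Decoded: "code fast data bar fast bar"


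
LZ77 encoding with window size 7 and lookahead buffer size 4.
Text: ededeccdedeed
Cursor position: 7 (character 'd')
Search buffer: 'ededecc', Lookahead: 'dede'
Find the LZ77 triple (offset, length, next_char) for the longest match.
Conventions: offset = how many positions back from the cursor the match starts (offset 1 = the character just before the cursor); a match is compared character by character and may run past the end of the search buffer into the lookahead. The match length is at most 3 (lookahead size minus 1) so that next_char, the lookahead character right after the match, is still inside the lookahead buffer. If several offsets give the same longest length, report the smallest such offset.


Try each offset into the search buffer:
  offset=1 (pos 6, char 'c'): match length 0
  offset=2 (pos 5, char 'c'): match length 0
  offset=3 (pos 4, char 'e'): match length 0
  offset=4 (pos 3, char 'd'): match length 2
  offset=5 (pos 2, char 'e'): match length 0
  offset=6 (pos 1, char 'd'): match length 3
  offset=7 (pos 0, char 'e'): match length 0
Longest match has length 3 at offset 6.
next_char = character at position 7 + 3 = 10 -> 'e'

Best match: offset=6, length=3 (matching 'ded' starting at position 1)
LZ77 triple: (6, 3, 'e')


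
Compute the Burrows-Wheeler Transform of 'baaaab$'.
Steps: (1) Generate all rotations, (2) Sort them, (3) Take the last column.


Rotations (sorted):
  0: $baaaab -> last char: b
  1: aaaab$b -> last char: b
  2: aaab$ba -> last char: a
  3: aab$baa -> last char: a
  4: ab$baaa -> last char: a
  5: b$baaaa -> last char: a
  6: baaaab$ -> last char: $


BWT = bbaaaa$


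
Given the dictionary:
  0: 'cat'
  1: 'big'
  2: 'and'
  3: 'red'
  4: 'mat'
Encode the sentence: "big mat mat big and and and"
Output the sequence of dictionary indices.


Look up each word in the dictionary:
  'big' -> 1
  'mat' -> 4
  'mat' -> 4
  'big' -> 1
  'and' -> 2
  'and' -> 2
  'and' -> 2

Encoded: [1, 4, 4, 1, 2, 2, 2]


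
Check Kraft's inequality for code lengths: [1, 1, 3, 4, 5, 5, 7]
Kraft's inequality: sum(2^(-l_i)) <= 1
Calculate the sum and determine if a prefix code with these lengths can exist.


Sum = 2^(-1) + 2^(-1) + 2^(-3) + 2^(-4) + 2^(-5) + 2^(-5) + 2^(-7)
    = 0.5 + 0.5 + 0.125 + 0.0625 + 0.03125 + 0.03125 + 0.0078125
    = 161/128 = 1.2578125
Since 1.2578125 > 1, Kraft's inequality is NOT satisfied.
A prefix code with these lengths CANNOT exist.

Kraft sum = 1.2578125. Not satisfied.


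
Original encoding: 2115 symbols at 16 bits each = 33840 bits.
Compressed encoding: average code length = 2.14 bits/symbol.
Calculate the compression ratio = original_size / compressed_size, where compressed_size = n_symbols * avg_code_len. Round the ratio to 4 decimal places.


original_size = n_symbols * orig_bits = 2115 * 16 = 33840 bits
compressed_size = n_symbols * avg_code_len = 2115 * 2.14 = 4526.1 bits
ratio = original_size / compressed_size = 33840 / 4526.1 = 7.4766

Compression ratio = 7.4766


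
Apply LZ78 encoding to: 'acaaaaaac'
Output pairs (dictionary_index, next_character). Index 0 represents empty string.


LZ78 encoding steps:
Dictionary: {0: ''}
Step 1: w='' (idx 0), next='a' -> output (0, 'a'), add 'a' as idx 1
Step 2: w='' (idx 0), next='c' -> output (0, 'c'), add 'c' as idx 2
Step 3: w='a' (idx 1), next='a' -> output (1, 'a'), add 'aa' as idx 3
Step 4: w='aa' (idx 3), next='a' -> output (3, 'a'), add 'aaa' as idx 4
Step 5: w='a' (idx 1), next='c' -> output (1, 'c'), add 'ac' as idx 5


Encoded: [(0, 'a'), (0, 'c'), (1, 'a'), (3, 'a'), (1, 'c')]


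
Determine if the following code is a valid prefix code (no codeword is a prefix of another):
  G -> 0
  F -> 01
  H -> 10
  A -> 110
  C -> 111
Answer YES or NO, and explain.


Checking each pair (does one codeword prefix another?):
  G='0' vs F='01': prefix -- VIOLATION

NO -- this is NOT a valid prefix code. G (0) is a prefix of F (01).


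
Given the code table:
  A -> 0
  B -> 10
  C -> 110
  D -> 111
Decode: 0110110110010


Decoding:
0 -> A
110 -> C
110 -> C
110 -> C
0 -> A
10 -> B


Result: ACCCAB


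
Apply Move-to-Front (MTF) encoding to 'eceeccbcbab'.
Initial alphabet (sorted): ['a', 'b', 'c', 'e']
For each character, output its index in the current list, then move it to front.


MTF encoding:
'e': index 3 in ['a', 'b', 'c', 'e'] -> ['e', 'a', 'b', 'c']
'c': index 3 in ['e', 'a', 'b', 'c'] -> ['c', 'e', 'a', 'b']
'e': index 1 in ['c', 'e', 'a', 'b'] -> ['e', 'c', 'a', 'b']
'e': index 0 in ['e', 'c', 'a', 'b'] -> ['e', 'c', 'a', 'b']
'c': index 1 in ['e', 'c', 'a', 'b'] -> ['c', 'e', 'a', 'b']
'c': index 0 in ['c', 'e', 'a', 'b'] -> ['c', 'e', 'a', 'b']
'b': index 3 in ['c', 'e', 'a', 'b'] -> ['b', 'c', 'e', 'a']
'c': index 1 in ['b', 'c', 'e', 'a'] -> ['c', 'b', 'e', 'a']
'b': index 1 in ['c', 'b', 'e', 'a'] -> ['b', 'c', 'e', 'a']
'a': index 3 in ['b', 'c', 'e', 'a'] -> ['a', 'b', 'c', 'e']
'b': index 1 in ['a', 'b', 'c', 'e'] -> ['b', 'a', 'c', 'e']


Output: [3, 3, 1, 0, 1, 0, 3, 1, 1, 3, 1]


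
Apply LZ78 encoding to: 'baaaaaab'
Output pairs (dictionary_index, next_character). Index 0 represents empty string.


LZ78 encoding steps:
Dictionary: {0: ''}
Step 1: w='' (idx 0), next='b' -> output (0, 'b'), add 'b' as idx 1
Step 2: w='' (idx 0), next='a' -> output (0, 'a'), add 'a' as idx 2
Step 3: w='a' (idx 2), next='a' -> output (2, 'a'), add 'aa' as idx 3
Step 4: w='aa' (idx 3), next='a' -> output (3, 'a'), add 'aaa' as idx 4
Step 5: w='b' (idx 1), end of input -> output (1, '')


Encoded: [(0, 'b'), (0, 'a'), (2, 'a'), (3, 'a'), (1, '')]


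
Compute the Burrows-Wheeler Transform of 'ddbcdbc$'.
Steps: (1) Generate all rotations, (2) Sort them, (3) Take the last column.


Rotations (sorted):
  0: $ddbcdbc -> last char: c
  1: bc$ddbcd -> last char: d
  2: bcdbc$dd -> last char: d
  3: c$ddbcdb -> last char: b
  4: cdbc$ddb -> last char: b
  5: dbc$ddbc -> last char: c
  6: dbcdbc$d -> last char: d
  7: ddbcdbc$ -> last char: $


BWT = cddbbcd$


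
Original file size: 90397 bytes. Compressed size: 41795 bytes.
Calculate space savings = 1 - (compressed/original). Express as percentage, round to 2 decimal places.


ratio = compressed/original = 41795/90397 = 0.462349
savings = 1 - ratio = 1 - 0.462349 = 0.537651
as a percentage: 0.537651 * 100 = 53.77%

Space savings = 1 - 41795/90397 = 53.77%


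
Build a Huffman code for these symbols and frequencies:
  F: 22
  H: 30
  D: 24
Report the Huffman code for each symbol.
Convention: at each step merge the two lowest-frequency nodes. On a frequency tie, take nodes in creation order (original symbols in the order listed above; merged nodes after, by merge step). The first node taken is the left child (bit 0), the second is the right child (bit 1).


Huffman tree construction:
Step 1: Merge F(22) + D(24) = 46
Step 2: Merge H(30) + (F+D)(46) = 76
Read each symbol's code off the tree from the root (left child = 0, right child = 1).

Codes:
  F: 10 (length 2)
  H: 0 (length 1)
  D: 11 (length 2)
Average code length: 122/76 = 1.6053 bits/symbol


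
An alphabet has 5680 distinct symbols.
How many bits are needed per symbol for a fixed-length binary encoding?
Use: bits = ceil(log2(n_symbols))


log2(5680) = 12.4717
Bracket: 2^12 = 4096 < 5680 <= 2^13 = 8192
So ceil(log2(5680)) = 13

bits = ceil(log2(5680)) = ceil(12.4717) = 13 bits


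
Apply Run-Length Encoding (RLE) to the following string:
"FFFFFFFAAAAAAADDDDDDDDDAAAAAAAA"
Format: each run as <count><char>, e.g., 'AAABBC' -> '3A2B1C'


Scanning runs left to right:
  i=0: run of 'F' x 7 -> '7F'
  i=7: run of 'A' x 7 -> '7A'
  i=14: run of 'D' x 9 -> '9D'
  i=23: run of 'A' x 8 -> '8A'

RLE = 7F7A9D8A


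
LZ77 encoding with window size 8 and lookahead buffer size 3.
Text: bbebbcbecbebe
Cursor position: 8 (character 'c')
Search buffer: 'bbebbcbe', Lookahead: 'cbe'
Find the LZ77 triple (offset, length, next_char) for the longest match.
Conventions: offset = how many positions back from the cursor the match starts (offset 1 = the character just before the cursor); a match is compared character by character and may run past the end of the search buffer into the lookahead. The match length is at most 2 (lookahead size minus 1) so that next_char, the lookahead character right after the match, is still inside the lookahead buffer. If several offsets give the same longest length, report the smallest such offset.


Try each offset into the search buffer:
  offset=1 (pos 7, char 'e'): match length 0
  offset=2 (pos 6, char 'b'): match length 0
  offset=3 (pos 5, char 'c'): match length 2
  offset=4 (pos 4, char 'b'): match length 0
  offset=5 (pos 3, char 'b'): match length 0
  offset=6 (pos 2, char 'e'): match length 0
  offset=7 (pos 1, char 'b'): match length 0
  offset=8 (pos 0, char 'b'): match length 0
Longest match has length 2 at offset 3.
next_char = character at position 8 + 2 = 10 -> 'e'

Best match: offset=3, length=2 (matching 'cb' starting at position 5)
LZ77 triple: (3, 2, 'e')


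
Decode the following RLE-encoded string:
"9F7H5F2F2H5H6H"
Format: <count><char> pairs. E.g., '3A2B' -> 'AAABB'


Expanding each <count><char> pair:
  9F -> 'FFFFFFFFF'
  7H -> 'HHHHHHH'
  5F -> 'FFFFF'
  2F -> 'FF'
  2H -> 'HH'
  5H -> 'HHHHH'
  6H -> 'HHHHHH'

Decoded = FFFFFFFFFHHHHHHHFFFFFFFHHHHHHHHHHHHH


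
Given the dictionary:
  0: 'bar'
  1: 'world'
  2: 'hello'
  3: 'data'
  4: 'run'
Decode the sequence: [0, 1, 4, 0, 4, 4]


Look up each index in the dictionary:
  0 -> 'bar'
  1 -> 'world'
  4 -> 'run'
  0 -> 'bar'
  4 -> 'run'
  4 -> 'run'

Decoded: "bar world run bar run run"


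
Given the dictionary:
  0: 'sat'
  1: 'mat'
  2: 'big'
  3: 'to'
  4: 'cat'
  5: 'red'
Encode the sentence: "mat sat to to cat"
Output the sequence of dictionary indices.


Look up each word in the dictionary:
  'mat' -> 1
  'sat' -> 0
  'to' -> 3
  'to' -> 3
  'cat' -> 4

Encoded: [1, 0, 3, 3, 4]


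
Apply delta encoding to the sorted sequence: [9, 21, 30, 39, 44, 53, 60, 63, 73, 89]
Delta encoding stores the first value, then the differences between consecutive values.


First value: 9
Deltas:
  21 - 9 = 12
  30 - 21 = 9
  39 - 30 = 9
  44 - 39 = 5
  53 - 44 = 9
  60 - 53 = 7
  63 - 60 = 3
  73 - 63 = 10
  89 - 73 = 16


Delta encoded: [9, 12, 9, 9, 5, 9, 7, 3, 10, 16]


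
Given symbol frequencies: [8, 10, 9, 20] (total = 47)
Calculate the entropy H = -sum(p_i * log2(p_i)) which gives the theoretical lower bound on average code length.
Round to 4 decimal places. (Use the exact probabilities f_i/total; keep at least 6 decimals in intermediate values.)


Per-symbol terms -p_i * log2(p_i) with p_i = f_i/47:
  p = 8/47 = 0.170213: log2(p) = -2.554589, -p*log2(p) = 0.434824
  p = 10/47 = 0.212766: log2(p) = -2.232661, -p*log2(p) = 0.475034
  p = 9/47 = 0.191489: log2(p) = -2.384664, -p*log2(p) = 0.456638
  p = 20/47 = 0.425532: log2(p) = -1.232661, -p*log2(p) = 0.524536
H = 0.434824 + 0.475034 + 0.456638 + 0.524536 = 1.891032

H = 1.891 bits/symbol


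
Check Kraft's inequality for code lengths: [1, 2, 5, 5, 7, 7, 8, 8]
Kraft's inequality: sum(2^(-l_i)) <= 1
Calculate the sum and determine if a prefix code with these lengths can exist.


Sum = 2^(-1) + 2^(-2) + 2^(-5) + 2^(-5) + 2^(-7) + 2^(-7) + 2^(-8) + 2^(-8)
    = 0.5 + 0.25 + 0.03125 + 0.03125 + 0.0078125 + 0.0078125 + 0.00390625 + 0.00390625
    = 214/256 = 0.8359375
Since 0.8359375 <= 1, Kraft's inequality IS satisfied.
A prefix code with these lengths CAN exist.

Kraft sum = 0.8359375. Satisfied.


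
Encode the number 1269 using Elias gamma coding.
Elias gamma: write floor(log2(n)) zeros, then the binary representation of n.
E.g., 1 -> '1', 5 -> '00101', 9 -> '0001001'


num_bits = floor(log2(1269)) + 1 = 11
leading_zeros = num_bits - 1 = 10
binary(1269) = 10011110101

Elias gamma(1269) = '0000000000' + '10011110101' = 000000000010011110101 (21 bits)


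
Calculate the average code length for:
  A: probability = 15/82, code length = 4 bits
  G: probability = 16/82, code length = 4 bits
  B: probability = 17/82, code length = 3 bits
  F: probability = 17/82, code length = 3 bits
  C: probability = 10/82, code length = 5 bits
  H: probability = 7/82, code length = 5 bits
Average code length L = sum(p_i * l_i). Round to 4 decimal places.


Weighted contributions p_i * l_i:
  A: (15/82) * 4 = 60/82
  G: (16/82) * 4 = 64/82
  B: (17/82) * 3 = 51/82
  F: (17/82) * 3 = 51/82
  C: (10/82) * 5 = 50/82
  H: (7/82) * 5 = 35/82
Sum = (60 + 64 + 51 + 51 + 50 + 35)/82 = 311/82

L = 311/82 = 3.7927 bits/symbol


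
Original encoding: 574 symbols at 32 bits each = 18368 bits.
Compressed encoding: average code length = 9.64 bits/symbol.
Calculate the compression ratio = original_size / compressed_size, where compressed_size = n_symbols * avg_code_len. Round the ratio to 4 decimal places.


original_size = n_symbols * orig_bits = 574 * 32 = 18368 bits
compressed_size = n_symbols * avg_code_len = 574 * 9.64 = 5533.36 bits
ratio = original_size / compressed_size = 18368 / 5533.36 = 3.3195

Compression ratio = 3.3195


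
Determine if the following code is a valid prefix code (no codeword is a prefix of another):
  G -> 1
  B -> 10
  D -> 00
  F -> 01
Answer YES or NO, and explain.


Checking each pair (does one codeword prefix another?):
  G='1' vs B='10': prefix -- VIOLATION

NO -- this is NOT a valid prefix code. G (1) is a prefix of B (10).


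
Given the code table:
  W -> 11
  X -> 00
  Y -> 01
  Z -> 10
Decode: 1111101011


Decoding:
11 -> W
11 -> W
10 -> Z
10 -> Z
11 -> W


Result: WWZZW


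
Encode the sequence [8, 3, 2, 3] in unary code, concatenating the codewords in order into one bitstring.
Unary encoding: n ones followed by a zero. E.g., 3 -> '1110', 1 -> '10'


Encode each number as n ones followed by a terminating 0:
  8 -> 111111110 (9 bits)
  3 -> 1110 (4 bits)
  2 -> 110 (3 bits)
  3 -> 1110 (4 bits)
Total length = 9 + 4 + 3 + 4 = 20 bits.

Unary([8, 3, 2, 3]) = 11111111011101101110 (20 bits)


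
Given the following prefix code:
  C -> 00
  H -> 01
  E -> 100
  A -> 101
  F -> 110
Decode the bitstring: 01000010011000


Decoding step by step:
Bits 01 -> H
Bits 00 -> C
Bits 00 -> C
Bits 100 -> E
Bits 110 -> F
Bits 00 -> C


Decoded message: HCCEFC


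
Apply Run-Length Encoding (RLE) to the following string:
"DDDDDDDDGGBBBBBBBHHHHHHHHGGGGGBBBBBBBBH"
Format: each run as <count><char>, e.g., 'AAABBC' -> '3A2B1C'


Scanning runs left to right:
  i=0: run of 'D' x 8 -> '8D'
  i=8: run of 'G' x 2 -> '2G'
  i=10: run of 'B' x 7 -> '7B'
  i=17: run of 'H' x 8 -> '8H'
  i=25: run of 'G' x 5 -> '5G'
  i=30: run of 'B' x 8 -> '8B'
  i=38: run of 'H' x 1 -> '1H'

RLE = 8D2G7B8H5G8B1H


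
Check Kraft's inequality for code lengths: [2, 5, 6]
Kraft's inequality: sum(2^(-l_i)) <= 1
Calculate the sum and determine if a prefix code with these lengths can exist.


Sum = 2^(-2) + 2^(-5) + 2^(-6)
    = 0.25 + 0.03125 + 0.015625
    = 19/64 = 0.296875
Since 0.296875 <= 1, Kraft's inequality IS satisfied.
A prefix code with these lengths CAN exist.

Kraft sum = 0.296875. Satisfied.


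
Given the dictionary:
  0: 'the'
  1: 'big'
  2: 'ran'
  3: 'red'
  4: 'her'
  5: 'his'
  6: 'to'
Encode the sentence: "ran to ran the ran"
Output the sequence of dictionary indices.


Look up each word in the dictionary:
  'ran' -> 2
  'to' -> 6
  'ran' -> 2
  'the' -> 0
  'ran' -> 2

Encoded: [2, 6, 2, 0, 2]


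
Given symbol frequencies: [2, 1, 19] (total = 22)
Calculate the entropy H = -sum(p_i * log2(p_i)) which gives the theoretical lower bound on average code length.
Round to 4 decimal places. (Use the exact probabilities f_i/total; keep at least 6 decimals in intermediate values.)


Per-symbol terms -p_i * log2(p_i) with p_i = f_i/22:
  p = 2/22 = 0.090909: log2(p) = -3.459432, -p*log2(p) = 0.314494
  p = 1/22 = 0.045455: log2(p) = -4.459432, -p*log2(p) = 0.202701
  p = 19/22 = 0.863636: log2(p) = -0.211504, -p*log2(p) = 0.182663
H = 0.314494 + 0.202701 + 0.182663 = 0.699858

H = 0.6999 bits/symbol


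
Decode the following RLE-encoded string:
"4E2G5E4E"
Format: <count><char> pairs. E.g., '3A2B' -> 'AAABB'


Expanding each <count><char> pair:
  4E -> 'EEEE'
  2G -> 'GG'
  5E -> 'EEEEE'
  4E -> 'EEEE'

Decoded = EEEEGGEEEEEEEEE


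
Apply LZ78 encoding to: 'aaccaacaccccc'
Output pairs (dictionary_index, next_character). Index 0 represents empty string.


LZ78 encoding steps:
Dictionary: {0: ''}
Step 1: w='' (idx 0), next='a' -> output (0, 'a'), add 'a' as idx 1
Step 2: w='a' (idx 1), next='c' -> output (1, 'c'), add 'ac' as idx 2
Step 3: w='' (idx 0), next='c' -> output (0, 'c'), add 'c' as idx 3
Step 4: w='a' (idx 1), next='a' -> output (1, 'a'), add 'aa' as idx 4
Step 5: w='c' (idx 3), next='a' -> output (3, 'a'), add 'ca' as idx 5
Step 6: w='c' (idx 3), next='c' -> output (3, 'c'), add 'cc' as idx 6
Step 7: w='cc' (idx 6), next='c' -> output (6, 'c'), add 'ccc' as idx 7


Encoded: [(0, 'a'), (1, 'c'), (0, 'c'), (1, 'a'), (3, 'a'), (3, 'c'), (6, 'c')]
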